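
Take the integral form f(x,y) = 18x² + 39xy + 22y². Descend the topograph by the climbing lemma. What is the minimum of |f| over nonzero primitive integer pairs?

translate: b→3 (≡39 mod 36), so (18,39,22)→(18,3,1)
flip: (18,3,1)→(1,-3,18)
translate: b→1 (≡-3 mod 2), so (1,-3,18)→(1,1,16)
reduced (well bottom): (1,1,16) with a≤c, −a<b≤a
well minimum = a = 1

1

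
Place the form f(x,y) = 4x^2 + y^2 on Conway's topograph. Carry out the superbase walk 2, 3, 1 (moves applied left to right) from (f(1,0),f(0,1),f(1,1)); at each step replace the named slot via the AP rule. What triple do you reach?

start (4,1,5) = (f(1,0),f(0,1),f(1,1))
replace slot 2: 2·(4+5) − 1 = 17 → (4,17,5)
replace slot 3: 2·(4+17) − 5 = 37 → (4,17,37)
replace slot 1: 2·(17+37) − 4 = 104 → (104,17,37)

104,17,37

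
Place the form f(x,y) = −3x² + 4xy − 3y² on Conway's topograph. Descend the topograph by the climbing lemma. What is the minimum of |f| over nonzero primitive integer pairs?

translate: b→2 (≡-4 mod 6), so (3,-4,3)→(3,2,2)
flip: (3,2,2)→(2,-2,3)
translate: b→2 (≡-2 mod 4), so (2,-2,3)→(2,2,3)
reduced (well bottom): (2,2,3) with a≤c, −a<b≤a
well minimum |f| = |-2| = 2 (negative-definite)

2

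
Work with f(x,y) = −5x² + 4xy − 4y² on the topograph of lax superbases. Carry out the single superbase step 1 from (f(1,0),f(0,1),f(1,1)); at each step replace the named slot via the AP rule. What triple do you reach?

start (-5,-4,-5) = (f(1,0),f(0,1),f(1,1))
replace slot 1: 2·((-4)+(-5)) − (-5) = -13 → (-13,-4,-5)

-13,-4,-5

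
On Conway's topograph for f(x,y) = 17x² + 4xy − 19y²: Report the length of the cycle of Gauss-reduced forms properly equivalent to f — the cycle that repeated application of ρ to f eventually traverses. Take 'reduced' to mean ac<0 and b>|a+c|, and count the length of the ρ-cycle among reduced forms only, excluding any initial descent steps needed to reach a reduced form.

D = 1308, ⌊√D⌋ = 36
river: ρ → (-19,34,2)
river: ρ → (2,34,-19)
river: ρ → (-19,4,17)
river: ρ → (17,30,-6)
river: ρ → (-6,30,17)
river: ρ → (17,4,-19)
ρ-cycle length = 6 (tail of 0 descent steps not counted)

6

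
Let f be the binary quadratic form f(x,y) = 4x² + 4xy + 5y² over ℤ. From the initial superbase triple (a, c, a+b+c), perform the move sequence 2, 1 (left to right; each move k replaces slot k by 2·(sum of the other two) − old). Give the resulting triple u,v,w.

start (4,5,13) = (f(1,0),f(0,1),f(1,1))
replace slot 2: 2·(4+13) − 5 = 29 → (4,29,13)
replace slot 1: 2·(29+13) − 4 = 80 → (80,29,13)

80,29,13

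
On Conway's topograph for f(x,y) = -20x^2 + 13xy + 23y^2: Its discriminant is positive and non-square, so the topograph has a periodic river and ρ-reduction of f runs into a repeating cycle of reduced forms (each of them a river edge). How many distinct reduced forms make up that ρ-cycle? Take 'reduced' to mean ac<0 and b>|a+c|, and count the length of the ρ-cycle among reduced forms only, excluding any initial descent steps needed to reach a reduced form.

D = 2009, ⌊√D⌋ = 44
river: ρ → (23,33,-10)
river: ρ → (-10,27,32)
river: ρ → (32,37,-5)
river: ρ → (-5,43,8)
river: ρ → (8,37,-20)
river: ρ → (-20,43,2)
river: ρ → (2,41,-41)
river: ρ → (-41,41,2)
river: ρ → (2,43,-20)
river: ρ → (-20,37,8)
river: ρ → (8,43,-5)
river: ρ → (-5,37,32)
river: ρ → (32,27,-10)
river: ρ → (-10,33,23)
river: ρ → (23,13,-20)
river: ρ → (-20,27,16)
river: ρ → (16,37,-10)
river: ρ → (-10,43,4)
river: ρ → (4,37,-40)
river: ρ → (-40,43,1)
river: ρ → (1,43,-40)
river: ρ → (-40,37,4)
river: ρ → (4,43,-10)
river: ρ → (-10,37,16)
river: ρ → (16,27,-20)
river: ρ → (-20,13,23)
ρ-cycle length = 26 (tail of 0 descent steps not counted)

26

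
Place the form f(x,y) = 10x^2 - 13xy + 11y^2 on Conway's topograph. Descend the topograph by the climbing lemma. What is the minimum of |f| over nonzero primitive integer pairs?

translate: b→7 (≡-13 mod 20), so (10,-13,11)→(10,7,8)
flip: (10,7,8)→(8,-7,10)
reduced (well bottom): (8,-7,10) with a≤c, −a<b≤a
well minimum = a = 8

8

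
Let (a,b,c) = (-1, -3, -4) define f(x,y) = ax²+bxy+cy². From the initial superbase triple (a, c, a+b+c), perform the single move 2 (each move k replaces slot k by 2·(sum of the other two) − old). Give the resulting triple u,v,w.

start (-1,-4,-8) = (f(1,0),f(0,1),f(1,1))
replace slot 2: 2·((-1)+(-8)) − (-4) = -14 → (-1,-14,-8)

-1,-14,-8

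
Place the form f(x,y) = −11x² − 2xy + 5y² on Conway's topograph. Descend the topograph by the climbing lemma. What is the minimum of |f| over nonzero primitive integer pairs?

descent: ρ → (5,12,-4)  [lands on river]
river: ρ → (-4,12,5)
river: ρ → (5,8,-8)
river: ρ → (-8,8,5)
closes: descent 1, river 4
min |a| on river = 4

4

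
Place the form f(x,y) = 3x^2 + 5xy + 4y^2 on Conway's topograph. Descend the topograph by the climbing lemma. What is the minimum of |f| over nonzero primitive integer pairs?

translate: b→-1 (≡5 mod 6), so (3,5,4)→(3,-1,2)
flip: (3,-1,2)→(2,1,3)
reduced (well bottom): (2,1,3) with a≤c, −a<b≤a
well minimum = a = 2

2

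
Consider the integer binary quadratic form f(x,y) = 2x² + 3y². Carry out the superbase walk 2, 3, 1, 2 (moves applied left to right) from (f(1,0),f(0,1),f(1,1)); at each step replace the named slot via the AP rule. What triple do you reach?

start (2,3,5) = (f(1,0),f(0,1),f(1,1))
replace slot 2: 2·(2+5) − 3 = 11 → (2,11,5)
replace slot 3: 2·(2+11) − 5 = 21 → (2,11,21)
replace slot 1: 2·(11+21) − 2 = 62 → (62,11,21)
replace slot 2: 2·(62+21) − 11 = 155 → (62,155,21)

62,155,21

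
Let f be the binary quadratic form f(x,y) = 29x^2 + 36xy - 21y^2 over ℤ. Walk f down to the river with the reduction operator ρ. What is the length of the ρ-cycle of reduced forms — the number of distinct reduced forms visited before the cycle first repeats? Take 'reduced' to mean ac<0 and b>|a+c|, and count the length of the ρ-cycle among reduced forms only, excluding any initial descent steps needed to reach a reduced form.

D = 3732, ⌊√D⌋ = 61
river: ρ → (-21,48,17)
river: ρ → (17,54,-12)
river: ρ → (-12,42,41)
river: ρ → (41,40,-13)
river: ρ → (-13,38,44)
river: ρ → (44,50,-7)
river: ρ → (-7,48,51)
river: ρ → (51,54,-4)
river: ρ → (-4,58,23)
river: ρ → (23,34,-28)
river: ρ → (-28,22,29)
river: ρ → (29,36,-21)
ρ-cycle length = 12 (tail of 0 descent steps not counted)

12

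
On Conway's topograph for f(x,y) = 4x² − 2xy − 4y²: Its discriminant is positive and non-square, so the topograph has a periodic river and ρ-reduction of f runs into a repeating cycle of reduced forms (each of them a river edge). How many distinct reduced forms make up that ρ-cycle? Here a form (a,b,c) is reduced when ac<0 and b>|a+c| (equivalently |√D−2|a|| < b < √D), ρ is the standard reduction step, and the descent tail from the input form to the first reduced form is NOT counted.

D = 68, ⌊√D⌋ = 8
descent: ρ → (-4,2,4)  [lands on river]
river: ρ → (4,6,-2)
river: ρ → (-2,6,4)
river: ρ → (4,2,-4)
river: ρ → (-4,6,2)
river: ρ → (2,6,-4)
ρ-cycle length = 6 (tail of 1 descent step not counted)

6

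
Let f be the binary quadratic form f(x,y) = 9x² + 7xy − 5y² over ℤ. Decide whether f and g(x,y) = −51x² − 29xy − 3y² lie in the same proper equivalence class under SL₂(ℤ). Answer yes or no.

D₁ = 229, D₂ = 229
river cycle of f (length 6): (-5, 13, 3), (3, 11, -9), (-9, 7, 5), (5, 13, -3), (-3, 11, 9), (9, 7, -5)
river cycle of g (length 6): (-3, 11, 9), (9, 7, -5), (-5, 13, 3), (3, 11, -9), (-9, 7, 5), (5, 13, -3)
cycles coincide ⇒ equivalent

yes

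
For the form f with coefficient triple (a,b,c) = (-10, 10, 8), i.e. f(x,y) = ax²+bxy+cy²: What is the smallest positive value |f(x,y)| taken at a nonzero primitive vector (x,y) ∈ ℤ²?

river: ρ → (8,6,-12)
river: ρ → (-12,18,2)
river: ρ → (2,18,-12)
river: ρ → (-12,6,8)
river: ρ → (8,10,-10)
river: ρ → (-10,10,8)
closes: descent 0, river 6
min |a| on river = 2

2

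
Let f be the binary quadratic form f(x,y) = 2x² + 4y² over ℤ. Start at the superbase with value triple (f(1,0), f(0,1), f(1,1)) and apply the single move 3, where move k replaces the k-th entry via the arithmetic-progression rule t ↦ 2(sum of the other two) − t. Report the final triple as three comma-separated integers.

start (2,4,6) = (f(1,0),f(0,1),f(1,1))
replace slot 3: 2·(2+4) − 6 = 6 → (2,4,6)

2,4,6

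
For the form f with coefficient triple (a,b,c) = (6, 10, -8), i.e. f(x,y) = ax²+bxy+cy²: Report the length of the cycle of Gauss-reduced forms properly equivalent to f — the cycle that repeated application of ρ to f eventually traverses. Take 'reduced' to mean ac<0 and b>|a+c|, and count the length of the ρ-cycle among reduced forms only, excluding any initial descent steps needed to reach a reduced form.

D = 292, ⌊√D⌋ = 17
river: ρ → (-8,6,8)
river: ρ → (8,10,-6)
river: ρ → (-6,14,4)
river: ρ → (4,10,-12)
river: ρ → (-12,14,2)
river: ρ → (2,14,-12)
river: ρ → (-12,10,4)
river: ρ → (4,14,-6)
river: ρ → (-6,10,8)
river: ρ → (8,6,-8)
river: ρ → (-8,10,6)
river: ρ → (6,14,-4)
river: ρ → (-4,10,12)
river: ρ → (12,14,-2)
river: ρ → (-2,14,12)
river: ρ → (12,10,-4)
river: ρ → (-4,14,6)
river: ρ → (6,10,-8)
ρ-cycle length = 18 (tail of 0 descent steps not counted)

18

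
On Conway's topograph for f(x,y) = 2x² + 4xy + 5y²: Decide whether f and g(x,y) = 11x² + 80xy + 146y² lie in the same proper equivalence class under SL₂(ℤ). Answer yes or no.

D₁ = -24, D₂ = -24
f: translate: b→0 (≡4 mod 4), so (2,4,5)→(2,0,3)
f: reduced (well bottom): (2,0,3) with a≤c, −a<b≤a
g: translate: b→-8 (≡80 mod 22), so (11,80,146)→(11,-8,2)
g: flip: (11,-8,2)→(2,8,11)
g: translate: b→0 (≡8 mod 4), so (2,8,11)→(2,0,3)
g: reduced (well bottom): (2,0,3) with a≤c, −a<b≤a
reduced forms (2, 0, 3) vs (2, 0, 3) ⇒ equivalent

yes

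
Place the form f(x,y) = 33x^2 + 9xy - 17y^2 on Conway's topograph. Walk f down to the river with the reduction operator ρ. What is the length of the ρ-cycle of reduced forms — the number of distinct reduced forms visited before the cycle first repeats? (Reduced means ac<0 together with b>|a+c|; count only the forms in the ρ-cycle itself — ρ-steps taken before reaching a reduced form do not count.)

D = 2325, ⌊√D⌋ = 48
descent: ρ → (-17,25,25)  [lands on river]
river: ρ → (25,25,-17)
river: ρ → (-17,43,7)
river: ρ → (7,41,-23)
river: ρ → (-23,5,25)
river: ρ → (25,45,-3)
river: ρ → (-3,45,25)
river: ρ → (25,5,-23)
river: ρ → (-23,41,7)
river: ρ → (7,43,-17)
ρ-cycle length = 10 (tail of 1 descent step not counted)

10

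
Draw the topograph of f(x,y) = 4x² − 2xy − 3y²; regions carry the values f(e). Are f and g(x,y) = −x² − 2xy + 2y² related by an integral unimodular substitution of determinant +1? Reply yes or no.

D₁ = 52, D₂ = 12
discriminants differ ⇒ not SL₂(ℤ)-equivalent

no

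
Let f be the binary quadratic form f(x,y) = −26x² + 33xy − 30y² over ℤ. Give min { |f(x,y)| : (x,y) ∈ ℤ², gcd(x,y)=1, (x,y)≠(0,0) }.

translate: b→19 (≡-33 mod 52), so (26,-33,30)→(26,19,23)
flip: (26,19,23)→(23,-19,26)
reduced (well bottom): (23,-19,26) with a≤c, −a<b≤a
well minimum |f| = |-23| = 23 (negative-definite)

23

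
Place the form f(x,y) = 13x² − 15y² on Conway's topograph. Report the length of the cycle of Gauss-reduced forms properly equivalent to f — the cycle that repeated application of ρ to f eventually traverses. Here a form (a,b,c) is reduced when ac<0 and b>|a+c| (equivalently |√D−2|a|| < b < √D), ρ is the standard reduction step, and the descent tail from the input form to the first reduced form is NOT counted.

D = 780, ⌊√D⌋ = 27
descent: ρ → (-15,0,13)
descent: ρ → (13,26,-2)  [lands on river]
river: ρ → (-2,26,13)
ρ-cycle length = 2 (tail of 2 descent steps not counted)

2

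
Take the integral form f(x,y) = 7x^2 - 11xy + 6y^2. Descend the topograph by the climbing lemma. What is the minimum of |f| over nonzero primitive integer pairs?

translate: b→3 (≡-11 mod 14), so (7,-11,6)→(7,3,2)
flip: (7,3,2)→(2,-3,7)
translate: b→1 (≡-3 mod 4), so (2,-3,7)→(2,1,6)
reduced (well bottom): (2,1,6) with a≤c, −a<b≤a
well minimum = a = 2

2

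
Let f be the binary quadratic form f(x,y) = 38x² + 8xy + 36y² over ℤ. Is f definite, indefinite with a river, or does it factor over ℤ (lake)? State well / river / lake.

D = b²−4ac = 8² − 4·38·36 = -5408
D < 0 ⇒ definite ⇒ every region one sign ⇒ single well

well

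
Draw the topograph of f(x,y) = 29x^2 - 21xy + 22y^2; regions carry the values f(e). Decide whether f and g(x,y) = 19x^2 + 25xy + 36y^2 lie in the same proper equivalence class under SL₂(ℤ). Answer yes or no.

D₁ = -2111, D₂ = -2111
f: flip: (29,-21,22)→(22,21,29)
f: reduced (well bottom): (22,21,29) with a≤c, −a<b≤a
g: translate: b→-13 (≡25 mod 38), so (19,25,36)→(19,-13,30)
g: reduced (well bottom): (19,-13,30) with a≤c, −a<b≤a
reduced forms (22, 21, 29) vs (19, -13, 30) ⇒ inequivalent

no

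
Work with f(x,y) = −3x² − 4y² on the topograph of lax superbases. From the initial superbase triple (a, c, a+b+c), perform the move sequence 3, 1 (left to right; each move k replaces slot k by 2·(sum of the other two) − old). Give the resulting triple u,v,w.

start (-3,-4,-7) = (f(1,0),f(0,1),f(1,1))
replace slot 3: 2·((-3)+(-4)) − (-7) = -7 → (-3,-4,-7)
replace slot 1: 2·((-4)+(-7)) − (-3) = -19 → (-19,-4,-7)

-19,-4,-7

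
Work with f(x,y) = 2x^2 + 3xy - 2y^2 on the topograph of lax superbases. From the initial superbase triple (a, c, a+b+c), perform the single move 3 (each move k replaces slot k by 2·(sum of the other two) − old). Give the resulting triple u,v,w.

start (2,-2,3) = (f(1,0),f(0,1),f(1,1))
replace slot 3: 2·(2+(-2)) − 3 = -3 → (2,-2,-3)

2,-2,-3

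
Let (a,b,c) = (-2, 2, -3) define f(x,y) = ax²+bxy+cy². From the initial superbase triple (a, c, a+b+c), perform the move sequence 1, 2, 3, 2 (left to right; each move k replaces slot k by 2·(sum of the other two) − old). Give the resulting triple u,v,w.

start (-2,-3,-3) = (f(1,0),f(0,1),f(1,1))
replace slot 1: 2·((-3)+(-3)) − (-2) = -10 → (-10,-3,-3)
replace slot 2: 2·((-10)+(-3)) − (-3) = -23 → (-10,-23,-3)
replace slot 3: 2·((-10)+(-23)) − (-3) = -63 → (-10,-23,-63)
replace slot 2: 2·((-10)+(-63)) − (-23) = -123 → (-10,-123,-63)

-10,-123,-63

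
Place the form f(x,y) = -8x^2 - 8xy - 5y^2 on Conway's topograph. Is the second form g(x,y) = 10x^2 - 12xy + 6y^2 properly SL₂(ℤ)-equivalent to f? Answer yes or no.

D₁ = -96, D₂ = -96
f is negative-definite; reduce −f:
−f: flip: (8,8,5)→(5,-8,8)
−f: translate: b→2 (≡-8 mod 10), so (5,-8,8)→(5,2,5)
−f: reduced (well bottom): (5,2,5) with a≤c, −a<b≤a
flip sign back: reduced form of f is (-5,-2,-5)
g: translate: b→8 (≡-12 mod 20), so (10,-12,6)→(10,8,4)
g: flip: (10,8,4)→(4,-8,10)
g: translate: b→0 (≡-8 mod 8), so (4,-8,10)→(4,0,6)
g: reduced (well bottom): (4,0,6) with a≤c, −a<b≤a
reduced forms (-5, -2, -5) vs (4, 0, 6) ⇒ inequivalent

no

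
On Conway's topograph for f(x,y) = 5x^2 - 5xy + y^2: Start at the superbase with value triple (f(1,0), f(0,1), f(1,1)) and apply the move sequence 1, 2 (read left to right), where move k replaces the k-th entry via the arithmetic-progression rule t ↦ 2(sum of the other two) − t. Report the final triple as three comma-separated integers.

start (5,1,1) = (f(1,0),f(0,1),f(1,1))
replace slot 1: 2·(1+1) − 5 = -1 → (-1,1,1)
replace slot 2: 2·((-1)+1) − 1 = -1 → (-1,-1,1)

-1,-1,1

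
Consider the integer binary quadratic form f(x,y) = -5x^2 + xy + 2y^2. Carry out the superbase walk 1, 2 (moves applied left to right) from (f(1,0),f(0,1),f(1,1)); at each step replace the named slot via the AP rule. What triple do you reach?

start (-5,2,-2) = (f(1,0),f(0,1),f(1,1))
replace slot 1: 2·(2+(-2)) − (-5) = 5 → (5,2,-2)
replace slot 2: 2·(5+(-2)) − 2 = 4 → (5,4,-2)

5,4,-2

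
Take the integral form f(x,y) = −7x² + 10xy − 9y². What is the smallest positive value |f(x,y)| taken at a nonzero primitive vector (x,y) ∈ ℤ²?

translate: b→4 (≡-10 mod 14), so (7,-10,9)→(7,4,6)
flip: (7,4,6)→(6,-4,7)
reduced (well bottom): (6,-4,7) with a≤c, −a<b≤a
well minimum |f| = |-6| = 6 (negative-definite)

6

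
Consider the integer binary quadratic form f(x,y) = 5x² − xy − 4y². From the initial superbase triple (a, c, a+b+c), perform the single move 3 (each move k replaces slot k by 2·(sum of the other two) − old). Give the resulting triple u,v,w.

start (5,-4,0) = (f(1,0),f(0,1),f(1,1))
replace slot 3: 2·(5+(-4)) − 0 = 2 → (5,-4,2)

5,-4,2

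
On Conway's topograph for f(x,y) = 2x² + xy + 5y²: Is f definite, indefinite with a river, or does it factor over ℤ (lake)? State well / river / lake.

D = b²−4ac = 1² − 4·2·5 = -39
D < 0 ⇒ definite ⇒ every region one sign ⇒ single well

well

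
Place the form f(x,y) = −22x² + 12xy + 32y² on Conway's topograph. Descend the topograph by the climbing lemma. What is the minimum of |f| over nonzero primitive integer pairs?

river: ρ → (32,52,-2)
river: ρ → (-2,52,32)
river: ρ → (32,12,-22)
river: ρ → (-22,32,22)
river: ρ → (22,12,-32)
river: ρ → (-32,52,2)
river: ρ → (2,52,-32)
river: ρ → (-32,12,22)
river: ρ → (22,32,-22)
river: ρ → (-22,12,32)
closes: descent 0, river 10
min |a| on river = 2

2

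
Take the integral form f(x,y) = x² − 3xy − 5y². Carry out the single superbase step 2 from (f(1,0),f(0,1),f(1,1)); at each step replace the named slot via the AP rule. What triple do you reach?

start (1,-5,-7) = (f(1,0),f(0,1),f(1,1))
replace slot 2: 2·(1+(-7)) − (-5) = -7 → (1,-7,-7)

1,-7,-7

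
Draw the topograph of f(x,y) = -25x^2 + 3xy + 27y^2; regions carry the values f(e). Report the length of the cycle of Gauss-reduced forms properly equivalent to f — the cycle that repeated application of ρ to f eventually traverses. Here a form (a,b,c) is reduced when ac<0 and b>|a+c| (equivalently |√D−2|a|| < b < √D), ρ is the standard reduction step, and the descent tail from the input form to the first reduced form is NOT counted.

D = 2709, ⌊√D⌋ = 52
river: ρ → (27,51,-1)
river: ρ → (-1,51,27)
river: ρ → (27,3,-25)
river: ρ → (-25,47,5)
river: ρ → (5,43,-43)
river: ρ → (-43,43,5)
river: ρ → (5,47,-25)
river: ρ → (-25,3,27)
ρ-cycle length = 8 (tail of 0 descent steps not counted)

8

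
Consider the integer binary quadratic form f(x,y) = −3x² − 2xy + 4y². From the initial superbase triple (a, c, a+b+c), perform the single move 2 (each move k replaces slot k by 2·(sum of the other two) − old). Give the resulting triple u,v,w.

start (-3,4,-1) = (f(1,0),f(0,1),f(1,1))
replace slot 2: 2·((-3)+(-1)) − 4 = -12 → (-3,-12,-1)

-3,-12,-1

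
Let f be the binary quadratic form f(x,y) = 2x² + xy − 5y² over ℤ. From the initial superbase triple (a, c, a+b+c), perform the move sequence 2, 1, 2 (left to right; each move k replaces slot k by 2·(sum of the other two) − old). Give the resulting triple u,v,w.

start (2,-5,-2) = (f(1,0),f(0,1),f(1,1))
replace slot 2: 2·(2+(-2)) − (-5) = 5 → (2,5,-2)
replace slot 1: 2·(5+(-2)) − 2 = 4 → (4,5,-2)
replace slot 2: 2·(4+(-2)) − 5 = -1 → (4,-1,-2)

4,-1,-2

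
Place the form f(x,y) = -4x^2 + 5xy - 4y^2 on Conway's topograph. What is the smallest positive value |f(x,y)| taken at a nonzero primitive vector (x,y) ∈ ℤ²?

translate: b→3 (≡-5 mod 8), so (4,-5,4)→(4,3,3)
flip: (4,3,3)→(3,-3,4)
translate: b→3 (≡-3 mod 6), so (3,-3,4)→(3,3,4)
reduced (well bottom): (3,3,4) with a≤c, −a<b≤a
well minimum |f| = |-3| = 3 (negative-definite)

3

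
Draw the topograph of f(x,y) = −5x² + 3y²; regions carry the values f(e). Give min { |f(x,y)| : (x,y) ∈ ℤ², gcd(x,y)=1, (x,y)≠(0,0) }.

descent: ρ → (3,6,-2)  [lands on river]
river: ρ → (-2,6,3)
closes: descent 1, river 2
min |a| on river = 2

2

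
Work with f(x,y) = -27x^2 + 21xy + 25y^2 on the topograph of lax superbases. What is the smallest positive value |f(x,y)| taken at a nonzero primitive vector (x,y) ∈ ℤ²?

river: ρ → (25,29,-23)
river: ρ → (-23,17,31)
river: ρ → (31,45,-9)
river: ρ → (-9,45,31)
river: ρ → (31,17,-23)
river: ρ → (-23,29,25)
river: ρ → (25,21,-27)
river: ρ → (-27,33,19)
river: ρ → (19,43,-17)
river: ρ → (-17,25,37)
river: ρ → (37,49,-5)
river: ρ → (-5,51,27)
river: ρ → (27,3,-29)
river: ρ → (-29,55,1)
river: ρ → (1,55,-29)
river: ρ → (-29,3,27)
river: ρ → (27,51,-5)
river: ρ → (-5,49,37)
river: ρ → (37,25,-17)
river: ρ → (-17,43,19)
river: ρ → (19,33,-27)
river: ρ → (-27,21,25)
closes: descent 0, river 22
min |a| on river = 1

1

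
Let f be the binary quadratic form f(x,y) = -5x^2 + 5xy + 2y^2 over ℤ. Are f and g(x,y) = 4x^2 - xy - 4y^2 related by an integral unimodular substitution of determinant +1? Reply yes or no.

D₁ = 65, D₂ = 65
river cycle of f (length 6): (2, 7, -2), (-2, 5, 5), (5, 5, -2), (-2, 7, 2), (2, 5, -5), (-5, 5, 2)
river cycle of g (length 6): (-4, 1, 4), (4, 7, -1), (-1, 7, 4), (4, 1, -4), (-4, 7, 1), (1, 7, -4)
cycles differ ⇒ inequivalent

no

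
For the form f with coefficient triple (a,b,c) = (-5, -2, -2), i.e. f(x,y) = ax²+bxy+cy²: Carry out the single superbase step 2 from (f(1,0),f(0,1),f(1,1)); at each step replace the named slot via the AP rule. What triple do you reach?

start (-5,-2,-9) = (f(1,0),f(0,1),f(1,1))
replace slot 2: 2·((-5)+(-9)) − (-2) = -26 → (-5,-26,-9)

-5,-26,-9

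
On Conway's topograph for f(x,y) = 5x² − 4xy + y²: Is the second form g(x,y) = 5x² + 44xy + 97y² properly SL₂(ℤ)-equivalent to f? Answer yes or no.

D₁ = -4, D₂ = -4
f: flip: (5,-4,1)→(1,4,5)
f: translate: b→0 (≡4 mod 2), so (1,4,5)→(1,0,1)
f: reduced (well bottom): (1,0,1) with a≤c, −a<b≤a
g: translate: b→4 (≡44 mod 10), so (5,44,97)→(5,4,1)
g: flip: (5,4,1)→(1,-4,5)
g: translate: b→0 (≡-4 mod 2), so (1,-4,5)→(1,0,1)
g: reduced (well bottom): (1,0,1) with a≤c, −a<b≤a
reduced forms (1, 0, 1) vs (1, 0, 1) ⇒ equivalent

yes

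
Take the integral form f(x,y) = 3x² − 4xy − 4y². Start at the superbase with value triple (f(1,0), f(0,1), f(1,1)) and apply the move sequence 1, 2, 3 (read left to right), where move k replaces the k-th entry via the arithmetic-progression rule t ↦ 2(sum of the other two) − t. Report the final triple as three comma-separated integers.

start (3,-4,-5) = (f(1,0),f(0,1),f(1,1))
replace slot 1: 2·((-4)+(-5)) − 3 = -21 → (-21,-4,-5)
replace slot 2: 2·((-21)+(-5)) − (-4) = -48 → (-21,-48,-5)
replace slot 3: 2·((-21)+(-48)) − (-5) = -133 → (-21,-48,-133)

-21,-48,-133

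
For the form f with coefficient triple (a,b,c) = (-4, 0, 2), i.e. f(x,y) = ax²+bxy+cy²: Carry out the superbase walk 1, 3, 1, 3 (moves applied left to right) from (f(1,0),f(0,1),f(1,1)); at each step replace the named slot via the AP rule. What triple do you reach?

start (-4,2,-2) = (f(1,0),f(0,1),f(1,1))
replace slot 1: 2·(2+(-2)) − (-4) = 4 → (4,2,-2)
replace slot 3: 2·(4+2) − (-2) = 14 → (4,2,14)
replace slot 1: 2·(2+14) − 4 = 28 → (28,2,14)
replace slot 3: 2·(28+2) − 14 = 46 → (28,2,46)

28,2,46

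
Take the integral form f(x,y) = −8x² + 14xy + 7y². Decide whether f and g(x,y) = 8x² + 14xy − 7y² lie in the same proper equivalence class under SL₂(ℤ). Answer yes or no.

D₁ = 420, D₂ = 420
river cycle of f (length 4): (7, 14, -8), (-8, 18, 3), (3, 18, -8), (-8, 14, 7)
river cycle of g (length 4): (-7, 14, 8), (8, 18, -3), (-3, 18, 8), (8, 14, -7)
cycles differ ⇒ inequivalent

no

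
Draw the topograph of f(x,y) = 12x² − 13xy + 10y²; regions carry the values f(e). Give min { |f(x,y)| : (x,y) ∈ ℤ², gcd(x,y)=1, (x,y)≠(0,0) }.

translate: b→11 (≡-13 mod 24), so (12,-13,10)→(12,11,9)
flip: (12,11,9)→(9,-11,12)
translate: b→7 (≡-11 mod 18), so (9,-11,12)→(9,7,10)
reduced (well bottom): (9,7,10) with a≤c, −a<b≤a
well minimum = a = 9

9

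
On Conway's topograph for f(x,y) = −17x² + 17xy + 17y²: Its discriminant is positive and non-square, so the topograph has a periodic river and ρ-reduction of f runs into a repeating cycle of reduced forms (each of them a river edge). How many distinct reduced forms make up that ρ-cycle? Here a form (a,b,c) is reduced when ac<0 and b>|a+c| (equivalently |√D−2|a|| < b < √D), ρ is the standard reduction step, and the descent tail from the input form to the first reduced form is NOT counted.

D = 1445, ⌊√D⌋ = 38
river: ρ → (17,17,-17)
river: ρ → (-17,17,17)
ρ-cycle length = 2 (tail of 0 descent steps not counted)

2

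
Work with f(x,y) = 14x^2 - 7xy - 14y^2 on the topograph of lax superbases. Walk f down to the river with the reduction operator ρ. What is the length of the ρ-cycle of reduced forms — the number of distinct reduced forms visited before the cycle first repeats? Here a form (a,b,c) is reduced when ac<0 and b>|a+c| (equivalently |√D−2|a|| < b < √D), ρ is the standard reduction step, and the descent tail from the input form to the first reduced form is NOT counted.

D = 833, ⌊√D⌋ = 28
descent: ρ → (-14,7,14)  [lands on river]
river: ρ → (14,21,-7)
river: ρ → (-7,21,14)
river: ρ → (14,7,-14)
river: ρ → (-14,21,7)
river: ρ → (7,21,-14)
ρ-cycle length = 6 (tail of 1 descent step not counted)

6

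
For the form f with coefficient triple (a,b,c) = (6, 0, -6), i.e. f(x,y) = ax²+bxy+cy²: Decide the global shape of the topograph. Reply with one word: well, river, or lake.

D = b²−4ac = 0² − 4·6·(-6) = 144
D = 12² is a perfect square ⇒ form factors over ℤ ⇒ lakes

lake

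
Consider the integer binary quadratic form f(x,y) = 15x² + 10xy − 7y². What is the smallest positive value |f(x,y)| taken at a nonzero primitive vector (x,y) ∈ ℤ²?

river: ρ → (-7,18,7)
river: ρ → (7,10,-15)
river: ρ → (-15,20,2)
river: ρ → (2,20,-15)
river: ρ → (-15,10,7)
river: ρ → (7,18,-7)
river: ρ → (-7,10,15)
river: ρ → (15,20,-2)
river: ρ → (-2,20,15)
river: ρ → (15,10,-7)
closes: descent 0, river 10
min |a| on river = 2

2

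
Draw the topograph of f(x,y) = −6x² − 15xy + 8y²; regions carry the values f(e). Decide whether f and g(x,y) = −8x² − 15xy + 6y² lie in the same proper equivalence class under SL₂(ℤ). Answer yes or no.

D₁ = 417, D₂ = 417
river cycle of f (length 18): (8, 15, -6), (-6, 9, 14), (14, 19, -1), (-1, 19, 14), (14, 9, -6), (-6, 15, 8), (8, 17, -4), (-4, 15, 12), (12, 9, -7), (-7, 19, 2), … (8 more)
river cycle of g (length 18): (6, 15, -8), (-8, 17, 4), (4, 15, -12), (-12, 9, 7), (7, 19, -2), (-2, 17, 16), (16, 15, -3), (-3, 15, 16), (16, 17, -2), (-2, 19, 7), … (8 more)
cycles differ ⇒ inequivalent

no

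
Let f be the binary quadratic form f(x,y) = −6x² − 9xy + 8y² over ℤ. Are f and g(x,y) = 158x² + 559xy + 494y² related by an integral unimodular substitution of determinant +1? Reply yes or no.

D₁ = 273, D₂ = 273
river cycle of f (length 8): (8, 9, -6), (-6, 15, 2), (2, 13, -13), (-13, 13, 2), (2, 15, -6), (-6, 9, 8), (8, 7, -7), (-7, 7, 8)
river cycle of g (length 8): (8, 9, -6), (-6, 15, 2), (2, 13, -13), (-13, 13, 2), (2, 15, -6), (-6, 9, 8), (8, 7, -7), (-7, 7, 8)
cycles coincide ⇒ equivalent

yes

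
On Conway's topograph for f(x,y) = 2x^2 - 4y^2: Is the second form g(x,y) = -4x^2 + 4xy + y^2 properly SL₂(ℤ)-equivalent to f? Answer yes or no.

D₁ = 32, D₂ = 32
river cycle of f (length 2): (2, 4, -2), (-2, 4, 2)
river cycle of g (length 2): (1, 4, -4), (-4, 4, 1)
cycles differ ⇒ inequivalent

no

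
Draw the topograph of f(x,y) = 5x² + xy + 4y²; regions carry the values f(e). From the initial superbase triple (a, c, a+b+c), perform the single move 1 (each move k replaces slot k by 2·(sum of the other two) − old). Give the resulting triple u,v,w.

start (5,4,10) = (f(1,0),f(0,1),f(1,1))
replace slot 1: 2·(4+10) − 5 = 23 → (23,4,10)

23,4,10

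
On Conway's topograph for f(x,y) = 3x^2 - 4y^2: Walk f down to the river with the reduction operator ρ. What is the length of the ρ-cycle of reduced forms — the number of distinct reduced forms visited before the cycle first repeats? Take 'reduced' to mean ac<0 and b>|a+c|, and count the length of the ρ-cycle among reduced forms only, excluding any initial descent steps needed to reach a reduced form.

D = 48, ⌊√D⌋ = 6
descent: ρ → (-4,0,3)
descent: ρ → (3,6,-1)  [lands on river]
river: ρ → (-1,6,3)
ρ-cycle length = 2 (tail of 2 descent steps not counted)

2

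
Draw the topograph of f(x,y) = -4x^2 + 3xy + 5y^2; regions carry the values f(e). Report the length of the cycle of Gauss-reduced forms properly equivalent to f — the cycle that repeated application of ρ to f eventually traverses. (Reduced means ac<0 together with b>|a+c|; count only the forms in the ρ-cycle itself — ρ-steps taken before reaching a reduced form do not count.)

D = 89, ⌊√D⌋ = 9
river: ρ → (5,7,-2)
river: ρ → (-2,9,1)
river: ρ → (1,9,-2)
river: ρ → (-2,7,5)
river: ρ → (5,3,-4)
river: ρ → (-4,5,4)
river: ρ → (4,3,-5)
river: ρ → (-5,7,2)
river: ρ → (2,9,-1)
river: ρ → (-1,9,2)
river: ρ → (2,7,-5)
river: ρ → (-5,3,4)
river: ρ → (4,5,-4)
river: ρ → (-4,3,5)
ρ-cycle length = 14 (tail of 0 descent steps not counted)

14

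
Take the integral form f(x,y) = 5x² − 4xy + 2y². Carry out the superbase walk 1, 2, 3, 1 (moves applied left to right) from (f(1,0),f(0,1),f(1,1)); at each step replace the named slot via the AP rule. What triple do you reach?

start (5,2,3) = (f(1,0),f(0,1),f(1,1))
replace slot 1: 2·(2+3) − 5 = 5 → (5,2,3)
replace slot 2: 2·(5+3) − 2 = 14 → (5,14,3)
replace slot 3: 2·(5+14) − 3 = 35 → (5,14,35)
replace slot 1: 2·(14+35) − 5 = 93 → (93,14,35)

93,14,35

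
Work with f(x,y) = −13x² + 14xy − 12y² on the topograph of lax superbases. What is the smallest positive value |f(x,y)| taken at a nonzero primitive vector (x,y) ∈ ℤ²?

translate: b→12 (≡-14 mod 26), so (13,-14,12)→(13,12,11)
flip: (13,12,11)→(11,-12,13)
translate: b→10 (≡-12 mod 22), so (11,-12,13)→(11,10,12)
reduced (well bottom): (11,10,12) with a≤c, −a<b≤a
well minimum |f| = |-11| = 11 (negative-definite)

11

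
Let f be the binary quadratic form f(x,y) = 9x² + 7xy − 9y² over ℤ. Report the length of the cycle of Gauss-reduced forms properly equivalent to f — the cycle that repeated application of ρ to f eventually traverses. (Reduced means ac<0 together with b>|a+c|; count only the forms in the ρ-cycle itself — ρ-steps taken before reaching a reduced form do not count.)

D = 373, ⌊√D⌋ = 19
river: ρ → (-9,11,7)
river: ρ → (7,17,-3)
river: ρ → (-3,19,1)
river: ρ → (1,19,-3)
river: ρ → (-3,17,7)
river: ρ → (7,11,-9)
river: ρ → (-9,7,9)
river: ρ → (9,11,-7)
river: ρ → (-7,17,3)
river: ρ → (3,19,-1)
river: ρ → (-1,19,3)
river: ρ → (3,17,-7)
river: ρ → (-7,11,9)
river: ρ → (9,7,-9)
ρ-cycle length = 14 (tail of 0 descent steps not counted)

14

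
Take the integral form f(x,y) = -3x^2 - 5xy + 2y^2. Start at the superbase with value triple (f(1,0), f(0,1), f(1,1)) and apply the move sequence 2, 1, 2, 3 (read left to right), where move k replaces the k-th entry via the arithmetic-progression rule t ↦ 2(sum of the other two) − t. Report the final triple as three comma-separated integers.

start (-3,2,-6) = (f(1,0),f(0,1),f(1,1))
replace slot 2: 2·((-3)+(-6)) − 2 = -20 → (-3,-20,-6)
replace slot 1: 2·((-20)+(-6)) − (-3) = -49 → (-49,-20,-6)
replace slot 2: 2·((-49)+(-6)) − (-20) = -90 → (-49,-90,-6)
replace slot 3: 2·((-49)+(-90)) − (-6) = -272 → (-49,-90,-272)

-49,-90,-272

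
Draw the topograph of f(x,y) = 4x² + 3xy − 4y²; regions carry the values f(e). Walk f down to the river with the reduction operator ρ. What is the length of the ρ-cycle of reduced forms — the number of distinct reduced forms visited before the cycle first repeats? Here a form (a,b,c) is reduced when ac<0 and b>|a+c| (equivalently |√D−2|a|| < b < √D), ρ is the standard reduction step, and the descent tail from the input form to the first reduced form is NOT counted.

D = 73, ⌊√D⌋ = 8
river: ρ → (-4,5,3)
river: ρ → (3,7,-2)
river: ρ → (-2,5,6)
river: ρ → (6,7,-1)
river: ρ → (-1,7,6)
river: ρ → (6,5,-2)
river: ρ → (-2,7,3)
river: ρ → (3,5,-4)
river: ρ → (-4,3,4)
river: ρ → (4,5,-3)
river: ρ → (-3,7,2)
river: ρ → (2,5,-6)
river: ρ → (-6,7,1)
river: ρ → (1,7,-6)
river: ρ → (-6,5,2)
river: ρ → (2,7,-3)
river: ρ → (-3,5,4)
river: ρ → (4,3,-4)
ρ-cycle length = 18 (tail of 0 descent steps not counted)

18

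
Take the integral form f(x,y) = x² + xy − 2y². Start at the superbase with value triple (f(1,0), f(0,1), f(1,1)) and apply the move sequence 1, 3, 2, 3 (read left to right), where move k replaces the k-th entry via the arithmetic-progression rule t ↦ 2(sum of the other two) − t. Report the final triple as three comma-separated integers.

start (1,-2,0) = (f(1,0),f(0,1),f(1,1))
replace slot 1: 2·((-2)+0) − 1 = -5 → (-5,-2,0)
replace slot 3: 2·((-5)+(-2)) − 0 = -14 → (-5,-2,-14)
replace slot 2: 2·((-5)+(-14)) − (-2) = -36 → (-5,-36,-14)
replace slot 3: 2·((-5)+(-36)) − (-14) = -68 → (-5,-36,-68)

-5,-36,-68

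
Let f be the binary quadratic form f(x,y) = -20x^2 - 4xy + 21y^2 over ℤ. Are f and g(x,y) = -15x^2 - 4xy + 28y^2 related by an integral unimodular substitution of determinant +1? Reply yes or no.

D₁ = 1696, D₂ = 1696
river cycle of f (length 18): (21, 4, -20), (-20, 36, 5), (5, 34, -27), (-27, 20, 12), (12, 28, -19), (-19, 10, 21), (21, 32, -8), (-8, 32, 21), (21, 10, -19), (-19, 28, 12), … (8 more)
river cycle of g (length 18): (-15, 26, 17), (17, 8, -24), (-24, 40, 1), (1, 40, -24), (-24, 8, 17), (17, 26, -15), (-15, 34, 9), (9, 38, -7), (-7, 32, 24), (24, 16, -15), … (8 more)
cycles differ ⇒ inequivalent

no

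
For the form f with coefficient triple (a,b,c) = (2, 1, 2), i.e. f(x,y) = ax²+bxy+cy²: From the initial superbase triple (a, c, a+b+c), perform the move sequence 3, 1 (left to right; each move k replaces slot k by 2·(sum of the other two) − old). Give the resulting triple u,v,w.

start (2,2,5) = (f(1,0),f(0,1),f(1,1))
replace slot 3: 2·(2+2) − 5 = 3 → (2,2,3)
replace slot 1: 2·(2+3) − 2 = 8 → (8,2,3)

8,2,3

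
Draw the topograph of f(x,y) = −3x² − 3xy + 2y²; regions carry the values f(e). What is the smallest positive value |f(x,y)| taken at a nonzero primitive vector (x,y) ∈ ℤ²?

descent: ρ → (2,3,-3)  [lands on river]
river: ρ → (-3,3,2)
river: ρ → (2,5,-1)
river: ρ → (-1,5,2)
closes: descent 1, river 4
min |a| on river = 1

1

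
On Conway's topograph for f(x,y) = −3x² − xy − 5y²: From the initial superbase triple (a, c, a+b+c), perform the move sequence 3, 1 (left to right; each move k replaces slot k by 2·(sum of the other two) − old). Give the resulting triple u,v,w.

start (-3,-5,-9) = (f(1,0),f(0,1),f(1,1))
replace slot 3: 2·((-3)+(-5)) − (-9) = -7 → (-3,-5,-7)
replace slot 1: 2·((-5)+(-7)) − (-3) = -21 → (-21,-5,-7)

-21,-5,-7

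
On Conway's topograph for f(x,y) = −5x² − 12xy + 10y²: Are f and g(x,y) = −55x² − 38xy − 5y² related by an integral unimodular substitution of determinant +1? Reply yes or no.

D₁ = 344, D₂ = 344
river cycle of f (length 10): (10, 12, -5), (-5, 18, 1), (1, 18, -5), (-5, 12, 10), (10, 8, -7), (-7, 6, 11), (11, 16, -2), (-2, 16, 11), (11, 6, -7), (-7, 8, 10)
river cycle of g (length 10): (-5, 18, 1), (1, 18, -5), (-5, 12, 10), (10, 8, -7), (-7, 6, 11), (11, 16, -2), (-2, 16, 11), (11, 6, -7), (-7, 8, 10), (10, 12, -5)
cycles coincide ⇒ equivalent

yes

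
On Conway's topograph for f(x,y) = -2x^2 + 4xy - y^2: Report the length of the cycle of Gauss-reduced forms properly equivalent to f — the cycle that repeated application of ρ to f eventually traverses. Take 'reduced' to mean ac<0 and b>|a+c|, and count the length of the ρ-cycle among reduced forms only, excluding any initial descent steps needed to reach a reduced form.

D = 8, ⌊√D⌋ = 2
descent: ρ → (-1,2,1)  [lands on river]
river: ρ → (1,2,-1)
ρ-cycle length = 2 (tail of 1 descent step not counted)

2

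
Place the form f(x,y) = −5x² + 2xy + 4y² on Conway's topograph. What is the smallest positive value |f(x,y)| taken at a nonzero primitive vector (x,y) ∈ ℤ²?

river: ρ → (4,6,-3)
river: ρ → (-3,6,4)
river: ρ → (4,2,-5)
river: ρ → (-5,8,1)
river: ρ → (1,8,-5)
river: ρ → (-5,2,4)
closes: descent 0, river 6
min |a| on river = 1

1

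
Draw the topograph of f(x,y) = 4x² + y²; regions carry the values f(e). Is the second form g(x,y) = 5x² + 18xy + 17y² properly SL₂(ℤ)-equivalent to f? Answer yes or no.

D₁ = -16, D₂ = -16
f: flip: (4,0,1)→(1,0,4)
f: reduced (well bottom): (1,0,4) with a≤c, −a<b≤a
g: translate: b→-2 (≡18 mod 10), so (5,18,17)→(5,-2,1)
g: flip: (5,-2,1)→(1,2,5)
g: translate: b→0 (≡2 mod 2), so (1,2,5)→(1,0,4)
g: reduced (well bottom): (1,0,4) with a≤c, −a<b≤a
reduced forms (1, 0, 4) vs (1, 0, 4) ⇒ equivalent

yes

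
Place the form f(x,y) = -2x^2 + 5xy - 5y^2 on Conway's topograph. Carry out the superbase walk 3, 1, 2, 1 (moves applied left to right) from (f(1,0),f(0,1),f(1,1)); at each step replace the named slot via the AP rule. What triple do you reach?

start (-2,-5,-2) = (f(1,0),f(0,1),f(1,1))
replace slot 3: 2·((-2)+(-5)) − (-2) = -12 → (-2,-5,-12)
replace slot 1: 2·((-5)+(-12)) − (-2) = -32 → (-32,-5,-12)
replace slot 2: 2·((-32)+(-12)) − (-5) = -83 → (-32,-83,-12)
replace slot 1: 2·((-83)+(-12)) − (-32) = -158 → (-158,-83,-12)

-158,-83,-12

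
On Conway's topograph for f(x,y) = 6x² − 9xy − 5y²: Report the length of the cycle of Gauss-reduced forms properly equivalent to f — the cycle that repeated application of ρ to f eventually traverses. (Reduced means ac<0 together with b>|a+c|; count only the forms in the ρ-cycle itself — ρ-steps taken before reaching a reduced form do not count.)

D = 201, ⌊√D⌋ = 14
descent: ρ → (-5,9,6)  [lands on river]
river: ρ → (6,3,-8)
river: ρ → (-8,13,1)
river: ρ → (1,13,-8)
river: ρ → (-8,3,6)
river: ρ → (6,9,-5)
river: ρ → (-5,11,4)
river: ρ → (4,13,-2)
river: ρ → (-2,11,10)
river: ρ → (10,9,-3)
river: ρ → (-3,9,10)
river: ρ → (10,11,-2)
river: ρ → (-2,13,4)
river: ρ → (4,11,-5)
ρ-cycle length = 14 (tail of 1 descent step not counted)

14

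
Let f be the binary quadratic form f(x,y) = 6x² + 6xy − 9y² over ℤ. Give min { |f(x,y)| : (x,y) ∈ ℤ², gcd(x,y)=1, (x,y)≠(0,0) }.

river: ρ → (-9,12,3)
river: ρ → (3,12,-9)
river: ρ → (-9,6,6)
river: ρ → (6,6,-9)
closes: descent 0, river 4
min |a| on river = 3

3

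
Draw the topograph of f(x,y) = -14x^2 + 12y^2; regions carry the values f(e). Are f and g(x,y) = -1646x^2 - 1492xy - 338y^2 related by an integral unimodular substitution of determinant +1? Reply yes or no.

D₁ = 672, D₂ = 672
river cycle of f (length 2): (12, 24, -2), (-2, 24, 12)
river cycle of g (length 2): (12, 24, -2), (-2, 24, 12)
cycles coincide ⇒ equivalent

yes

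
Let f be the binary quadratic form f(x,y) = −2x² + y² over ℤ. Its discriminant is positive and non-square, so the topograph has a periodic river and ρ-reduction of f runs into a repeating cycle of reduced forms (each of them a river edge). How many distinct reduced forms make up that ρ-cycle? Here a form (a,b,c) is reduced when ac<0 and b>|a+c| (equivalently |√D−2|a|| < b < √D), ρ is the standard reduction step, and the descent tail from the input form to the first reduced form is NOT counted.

D = 8, ⌊√D⌋ = 2
descent: ρ → (1,2,-1)  [lands on river]
river: ρ → (-1,2,1)
ρ-cycle length = 2 (tail of 1 descent step not counted)

2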